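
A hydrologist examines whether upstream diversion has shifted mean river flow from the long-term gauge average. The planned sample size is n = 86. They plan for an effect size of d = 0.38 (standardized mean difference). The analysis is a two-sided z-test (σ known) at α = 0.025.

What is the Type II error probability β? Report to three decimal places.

β ≈ 0.100

Noncentrality parameter: δ = d·√n = 0.38 × √86 = 3.5240
Two-sided α = 0.025 → critical value z_{0.0125} = 2.241.
Power = Φ(δ − 2.241) + Φ(−δ − 2.241) = Φ(1.283) + Φ(-5.765) = 0.9002 + 0.0000 = 0.9002.
Type II error: β = 1 − power = 1 − 0.9002 = 0.0998.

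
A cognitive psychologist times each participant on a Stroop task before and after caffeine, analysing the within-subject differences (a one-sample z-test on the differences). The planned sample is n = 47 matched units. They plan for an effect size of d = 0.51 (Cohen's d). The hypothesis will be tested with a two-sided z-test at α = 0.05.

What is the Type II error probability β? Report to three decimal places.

Noncentrality parameter: δ = d·√n = 0.51 × √47 = 3.4964
Critical value for a two-sided test at α = 0.05: z_{α/2} = 1.960.
Power = Φ(δ − 1.960) + Φ(−δ − 1.960) = Φ(1.536) + Φ(-5.456) = 0.9378 + 0.0000 = 0.9378.
Type II error: β = 1 − power = 1 − 0.9378 = 0.0622.

β ≈ 0.062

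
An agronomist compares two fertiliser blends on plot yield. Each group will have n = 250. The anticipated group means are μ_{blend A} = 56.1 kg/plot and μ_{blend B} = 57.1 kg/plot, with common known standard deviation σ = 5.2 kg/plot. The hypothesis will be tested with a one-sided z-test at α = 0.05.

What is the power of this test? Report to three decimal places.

Power ≈ 0.693

Standardized effect: d = |μ_{blend A} − μ_{blend B}| / σ = |56.1 − 57.1| / 5.2 = 0.1923
Noncentrality parameter: δ = d·√(n/2) = 0.1923 × √(250/2) = 2.1501
One-sided α = 0.05 → critical value z_{0.05} = 1.645.
Power = P(Z > 1.645 − δ) = Φ(0.505) = 0.6933.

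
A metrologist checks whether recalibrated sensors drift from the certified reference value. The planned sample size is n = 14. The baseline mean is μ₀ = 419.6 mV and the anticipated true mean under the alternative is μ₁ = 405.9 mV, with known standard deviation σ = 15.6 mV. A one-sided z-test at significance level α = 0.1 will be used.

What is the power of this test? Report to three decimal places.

Standardized effect: d = |μ₁ − μ₀| / σ = |405.9 − 419.6| / 15.6 = 0.8782
Noncentrality parameter: δ = d·√n = 0.8782 × √14 = 3.2859
One-sided α = 0.1 → critical value z_{0.1} = 1.282.
Power = P(Z > 1.282 − δ) = Φ(2.004) = 0.9775.

Power ≈ 0.977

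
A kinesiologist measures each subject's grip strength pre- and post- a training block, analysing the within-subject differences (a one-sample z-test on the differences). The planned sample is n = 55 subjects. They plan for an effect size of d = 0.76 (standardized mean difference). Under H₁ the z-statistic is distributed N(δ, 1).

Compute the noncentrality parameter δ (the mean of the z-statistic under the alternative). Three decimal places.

δ ≈ 5.636

The noncentrality parameter scales effect size by the design's sample-size factor: δ = d·√n = 0.76 × √55 = 5.6363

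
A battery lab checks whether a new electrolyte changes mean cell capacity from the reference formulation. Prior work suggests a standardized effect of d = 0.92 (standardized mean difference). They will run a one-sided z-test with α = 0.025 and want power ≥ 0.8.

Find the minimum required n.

Set Φ(δ − 1.960) = 0.8; then δ − 1.960 = Φ⁻¹(0.8) = 0.842, giving δ = 2.802.
δ = d·√n ⇒ n = (δ/d)² = (2.802 / 0.92)² = 9.27.
Round up to the next whole unit.

n = 10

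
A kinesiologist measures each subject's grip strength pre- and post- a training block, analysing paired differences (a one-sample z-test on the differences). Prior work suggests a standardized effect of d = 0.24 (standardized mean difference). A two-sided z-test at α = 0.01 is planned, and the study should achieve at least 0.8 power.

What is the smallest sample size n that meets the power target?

Set Φ(δ − 2.576) = 0.8; then δ − 2.576 = Φ⁻¹(0.8) = 0.842, giving δ = 3.417.
(Ignoring the negligible lower-tail rejection probability gives the usual closed-form inversion.)
δ = d·√n ⇒ n = (δ/d)² = (3.417 / 0.24)² = 202.76.
Round up to the next whole unit.

n = 203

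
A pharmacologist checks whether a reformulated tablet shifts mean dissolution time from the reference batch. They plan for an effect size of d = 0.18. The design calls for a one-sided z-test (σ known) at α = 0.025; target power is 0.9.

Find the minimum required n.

n = 325

For power 0.9 need Φ(δ − z_{0.025}) = 0.9, so δ = z_{0.025} + z_{0.10} = 1.960 + 1.282 = 3.242.
δ = d·√n ⇒ n = (δ/d)² = (3.242 / 0.18)² = 324.30.
Round up to the next whole unit.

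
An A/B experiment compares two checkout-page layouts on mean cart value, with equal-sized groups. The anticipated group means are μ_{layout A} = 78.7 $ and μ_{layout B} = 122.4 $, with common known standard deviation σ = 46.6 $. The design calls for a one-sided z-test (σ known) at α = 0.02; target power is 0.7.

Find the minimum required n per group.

Standardized effect: d = |μ_{layout A} − μ_{layout B}| / σ = |78.7 − 122.4| / 46.6 = 0.9378
For power 0.7 need Φ(δ − z_{0.02}) = 0.7, so δ = z_{0.02} + z_{0.30} = 2.054 + 0.524 = 2.578.
δ = d·√(n/2) ⇒ n = 2(δ/d)² = 2 × (2.578 / 0.9378)² = 15.12.
Round up to the next whole unit.

n = 16 per group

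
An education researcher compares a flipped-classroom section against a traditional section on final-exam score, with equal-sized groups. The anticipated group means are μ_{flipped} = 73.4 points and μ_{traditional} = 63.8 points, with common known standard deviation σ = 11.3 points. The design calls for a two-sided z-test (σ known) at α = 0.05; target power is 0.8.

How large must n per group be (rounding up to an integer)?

Standardized effect: d = |μ_{flipped} − μ_{traditional}| / σ = |73.4 − 63.8| / 11.3 = 0.8496
For power 0.8 need Φ(δ − z_{0.025}) = 0.8, so δ = z_{0.025} + z_{0.20} = 1.960 + 0.842 = 2.802.
(For δ > 0 the lower-tail rejection region contributes negligibly to power, so the one-term inversion is standard.)
δ = d·√(n/2) ⇒ n = 2(δ/d)² = 2 × (2.802 / 0.8496)² = 21.75.
Rounding up, n = 22 per group.

n = 22 per group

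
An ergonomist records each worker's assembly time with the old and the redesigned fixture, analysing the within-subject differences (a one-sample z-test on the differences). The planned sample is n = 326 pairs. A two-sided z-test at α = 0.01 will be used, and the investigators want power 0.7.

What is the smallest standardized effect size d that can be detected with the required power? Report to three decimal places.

d ≈ 0.172

Required noncentrality: δ = z_{0.005} + z_{0.30} = 2.576 + 0.524 = 3.100.
(Lower-tail contribution to power is negligible for δ > 0.)
δ = d·√n ⇒ d = δ/√n = 3.100/√326 = 0.1717.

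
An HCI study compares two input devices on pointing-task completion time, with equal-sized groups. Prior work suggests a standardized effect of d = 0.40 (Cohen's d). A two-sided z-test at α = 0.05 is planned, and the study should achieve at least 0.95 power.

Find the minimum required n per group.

For power 0.95 need Φ(δ − z_{0.025}) = 0.95, so δ = z_{0.025} + z_{0.05} = 1.960 + 1.645 = 3.605.
(Ignoring the negligible lower-tail rejection probability gives the usual closed-form inversion.)
δ = d·√(n/2) ⇒ n = 2(δ/d)² = 2 × (3.605 / 0.40)² = 162.43.
Rounding up, n = 163 per group.

n = 163 per group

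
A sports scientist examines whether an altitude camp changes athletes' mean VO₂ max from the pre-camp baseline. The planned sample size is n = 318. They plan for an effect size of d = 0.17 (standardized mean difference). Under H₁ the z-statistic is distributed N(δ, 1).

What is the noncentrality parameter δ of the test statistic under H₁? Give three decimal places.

The noncentrality parameter scales effect size by the design's sample-size factor: δ = d·√n = 0.17 × √318 = 3.0315

δ ≈ 3.032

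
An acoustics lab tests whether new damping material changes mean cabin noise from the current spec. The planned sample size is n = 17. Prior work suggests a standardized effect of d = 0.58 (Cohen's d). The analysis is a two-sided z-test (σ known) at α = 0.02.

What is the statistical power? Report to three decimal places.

Noncentrality parameter: δ = d·√n = 0.58 × √17 = 2.3914
Critical value for a two-sided test at α = 0.02: z_{α/2} = 2.326.
Power = Φ(δ − 2.326) + Φ(−δ − 2.326) = Φ(0.065) + Φ(-4.718) = 0.5259 + 0.0000 = 0.5259.

Power ≈ 0.526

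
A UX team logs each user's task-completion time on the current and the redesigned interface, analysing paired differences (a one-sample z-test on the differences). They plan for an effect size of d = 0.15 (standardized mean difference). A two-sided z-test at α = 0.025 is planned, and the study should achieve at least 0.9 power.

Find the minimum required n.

n = 552

Set Φ(δ − 2.241) = 0.9; then δ − 2.241 = Φ⁻¹(0.9) = 1.282, giving δ = 3.523.
(For δ > 0 the lower-tail rejection region contributes negligibly to power, so the one-term inversion is standard.)
δ = d·√n ⇒ n = (δ/d)² = (3.523 / 0.15)² = 551.61.
Rounding up, n = 552.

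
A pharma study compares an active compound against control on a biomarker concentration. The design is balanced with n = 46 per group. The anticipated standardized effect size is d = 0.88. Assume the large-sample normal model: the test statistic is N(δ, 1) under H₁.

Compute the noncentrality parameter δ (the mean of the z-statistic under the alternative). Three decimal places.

δ ≈ 4.220

δ = d·√(n/2) = 0.88 × √(46/2) = 4.2203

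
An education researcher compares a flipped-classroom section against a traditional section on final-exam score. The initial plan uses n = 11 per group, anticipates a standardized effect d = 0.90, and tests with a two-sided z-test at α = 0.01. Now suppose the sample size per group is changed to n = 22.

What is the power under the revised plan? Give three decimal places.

Power ≈ 0.659

With n = 22 per group: δ = d·√(n/2) = 0.90 × √(22/2) = 2.9850. Critical value z_{0.005} = 2.576.
Revised power = Φ(δ − 2.576) + Φ(−δ − 2.576) = Φ(0.409) + Φ(-5.561) = 0.6588 + 0.0000 = 0.6588.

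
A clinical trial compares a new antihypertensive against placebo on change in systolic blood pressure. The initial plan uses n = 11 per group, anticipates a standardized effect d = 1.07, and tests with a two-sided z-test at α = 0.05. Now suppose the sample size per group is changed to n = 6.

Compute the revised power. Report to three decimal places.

With n = 6 per group: δ = d·√(n/2) = 1.07 × √(6/2) = 1.8533. Critical value z_{0.025} = 1.960.
Revised power = Φ(δ − 1.960) + Φ(−δ − 1.960) = Φ(-0.107) + Φ(-3.813) = 0.4575 + 0.0001 = 0.4576.

Power ≈ 0.458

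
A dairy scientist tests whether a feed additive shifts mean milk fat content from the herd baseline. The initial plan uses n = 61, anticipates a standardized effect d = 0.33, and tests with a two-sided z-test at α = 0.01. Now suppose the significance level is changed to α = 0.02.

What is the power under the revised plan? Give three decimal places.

δ = d·√n = 0.33 × √61 = 2.5774 (unchanged). New critical value: z_{0.01} = 2.326.
Revised power = Φ(δ − 2.326) + Φ(−δ − 2.326) = Φ(0.251) + Φ(-4.904) = 0.5991 + 0.0000 = 0.5991.

Power ≈ 0.599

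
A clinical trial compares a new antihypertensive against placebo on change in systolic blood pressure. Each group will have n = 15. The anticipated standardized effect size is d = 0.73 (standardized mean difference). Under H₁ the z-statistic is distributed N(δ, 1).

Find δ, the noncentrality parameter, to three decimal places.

The noncentrality parameter scales effect size by the design's sample-size factor: δ = d·√(n/2) = 0.73 × √(15/2) = 1.9992

δ ≈ 1.999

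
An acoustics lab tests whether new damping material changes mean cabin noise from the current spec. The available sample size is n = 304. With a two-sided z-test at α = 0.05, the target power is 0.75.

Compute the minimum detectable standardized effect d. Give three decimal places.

d ≈ 0.151

Need Φ(δ − 1.960) = 0.75, so δ = 1.960 + 0.674 = 2.634.
(The second rejection-region term Φ(−δ − z_{α/2}) is negligible and dropped.)
δ = d·√n ⇒ d = δ/√n = 2.634/√304 = 0.1511.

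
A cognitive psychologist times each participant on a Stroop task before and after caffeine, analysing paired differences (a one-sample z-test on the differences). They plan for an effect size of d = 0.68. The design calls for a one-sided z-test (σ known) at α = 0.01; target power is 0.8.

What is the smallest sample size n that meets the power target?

n = 22

Set Φ(δ − 2.326) = 0.8; then δ − 2.326 = Φ⁻¹(0.8) = 0.842, giving δ = 3.168.
δ = d·√n ⇒ n = (δ/d)² = (3.168 / 0.68)² = 21.70.
Round up to the next whole unit.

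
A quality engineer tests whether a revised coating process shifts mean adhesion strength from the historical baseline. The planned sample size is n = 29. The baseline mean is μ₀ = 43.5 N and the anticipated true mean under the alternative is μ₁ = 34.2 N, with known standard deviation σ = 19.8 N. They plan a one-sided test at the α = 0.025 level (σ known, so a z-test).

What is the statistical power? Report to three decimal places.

Standardized effect: d = |μ₁ − μ₀| / σ = |34.2 − 43.5| / 19.8 = 0.4697
Noncentrality parameter: δ = d·√n = 0.4697 × √29 = 2.5294
One-sided α = 0.025 → critical value z_{0.025} = 1.960.
Power = Φ(δ − 1.960) = Φ(0.569) = 0.7155.

Power ≈ 0.715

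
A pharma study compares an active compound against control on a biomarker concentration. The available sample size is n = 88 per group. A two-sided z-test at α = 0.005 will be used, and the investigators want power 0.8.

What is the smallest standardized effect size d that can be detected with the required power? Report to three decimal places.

Required noncentrality: δ = z_{0.0025} + z_{0.20} = 2.807 + 0.842 = 3.649.
(The second rejection-region term Φ(−δ − z_{α/2}) is negligible and dropped.)
δ = d·√(n/2) ⇒ d = δ/√(n/2) = 3.649/√(88/2) = 0.5501.

d ≈ 0.550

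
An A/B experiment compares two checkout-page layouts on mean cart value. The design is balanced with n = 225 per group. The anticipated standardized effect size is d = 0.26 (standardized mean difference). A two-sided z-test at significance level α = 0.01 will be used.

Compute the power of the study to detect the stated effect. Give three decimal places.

Power ≈ 0.572

Noncentrality parameter: δ = d·√(n/2) = 0.26 × √(225/2) = 2.7577
Two-sided α = 0.01 → critical value z_{0.005} = 2.576.
Power = Φ(δ − 2.576) + Φ(−δ − 2.576) = Φ(0.182) + Φ(-5.334) = 0.5722 + 0.0000 = 0.5722.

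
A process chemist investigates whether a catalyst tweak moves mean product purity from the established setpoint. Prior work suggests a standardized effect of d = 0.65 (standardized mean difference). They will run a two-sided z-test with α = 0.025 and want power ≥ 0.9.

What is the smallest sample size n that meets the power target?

For power 0.9 need Φ(δ − z_{0.0125}) = 0.9, so δ = z_{0.0125} + z_{0.10} = 2.241 + 1.282 = 3.523.
(The Φ(−δ − z_{α/2}) term is vanishingly small for δ > 0 and is dropped in the standard sample-size formula.)
δ = d·√n ⇒ n = (δ/d)² = (3.523 / 0.65)² = 29.38.
Rounding up, n = 30.

n = 30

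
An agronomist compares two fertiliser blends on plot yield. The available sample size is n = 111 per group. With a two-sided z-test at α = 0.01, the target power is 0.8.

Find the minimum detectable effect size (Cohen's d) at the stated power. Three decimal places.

Need Φ(δ − 2.576) = 0.8, so δ = 2.576 + 0.842 = 3.417.
(The second rejection-region term Φ(−δ − z_{α/2}) is negligible and dropped.)
δ = d·√(n/2) ⇒ d = δ/√(n/2) = 3.417/√(111/2) = 0.4587.

d ≈ 0.459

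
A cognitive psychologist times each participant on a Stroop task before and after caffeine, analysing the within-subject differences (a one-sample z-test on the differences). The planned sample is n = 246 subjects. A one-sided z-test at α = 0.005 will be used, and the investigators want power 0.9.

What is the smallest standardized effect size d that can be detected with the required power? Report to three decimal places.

d ≈ 0.246

Required noncentrality: δ = z_{0.005} + z_{0.10} = 2.576 + 1.282 = 3.857.
δ = d·√n ⇒ d = δ/√n = 3.857/√246 = 0.2459.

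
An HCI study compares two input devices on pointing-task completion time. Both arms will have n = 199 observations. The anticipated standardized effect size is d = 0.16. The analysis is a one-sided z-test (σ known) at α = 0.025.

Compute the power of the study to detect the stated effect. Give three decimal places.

Noncentrality parameter: δ = d·√(n/2) = 0.16 × √(199/2) = 1.5960
Critical value for a one-sided test at α = 0.025: z_α = 1.960.
Power = P(Z > 1.960 − δ) = Φ(-0.364) = 0.3579.

Power ≈ 0.358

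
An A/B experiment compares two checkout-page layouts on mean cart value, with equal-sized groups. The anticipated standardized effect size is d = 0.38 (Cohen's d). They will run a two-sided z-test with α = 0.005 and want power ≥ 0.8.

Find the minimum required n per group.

n = 185 per group

For power 0.8 need Φ(δ − z_{0.0025}) = 0.8, so δ = z_{0.0025} + z_{0.20} = 2.807 + 0.842 = 3.649.
(The Φ(−δ − z_{α/2}) term is vanishingly small for δ > 0 and is dropped in the standard sample-size formula.)
δ = d·√(n/2) ⇒ n = 2(δ/d)² = 2 × (3.649 / 0.38)² = 184.39.
Round up to the next whole unit.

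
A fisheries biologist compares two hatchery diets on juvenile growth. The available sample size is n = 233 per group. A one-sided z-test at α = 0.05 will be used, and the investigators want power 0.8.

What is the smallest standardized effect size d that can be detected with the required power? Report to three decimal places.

d ≈ 0.230

Need Φ(δ − 1.645) = 0.8, so δ = 1.645 + 0.842 = 2.486.
δ = d·√(n/2) ⇒ d = δ/√(n/2) = 2.486/√(233/2) = 0.2304.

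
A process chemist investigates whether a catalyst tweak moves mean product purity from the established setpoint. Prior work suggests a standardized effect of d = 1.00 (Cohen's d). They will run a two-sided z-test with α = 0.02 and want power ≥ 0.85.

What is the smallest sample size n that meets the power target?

n = 12

For power 0.85 need Φ(δ − z_{0.01}) = 0.85, so δ = z_{0.01} + z_{0.15} = 2.326 + 1.036 = 3.363.
(For δ > 0 the lower-tail rejection region contributes negligibly to power, so the one-term inversion is standard.)
δ = d·√n ⇒ n = (δ/d)² = (3.363 / 1.00)² = 11.31.
Round up to the next whole unit.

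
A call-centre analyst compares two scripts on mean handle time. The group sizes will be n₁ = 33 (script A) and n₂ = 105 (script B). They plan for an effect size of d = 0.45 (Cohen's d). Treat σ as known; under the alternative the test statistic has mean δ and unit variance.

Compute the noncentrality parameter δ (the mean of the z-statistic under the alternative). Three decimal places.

The noncentrality parameter scales effect size by the design's sample-size factor: δ = d / √(1/n₁ + 1/n₂) = 0.45 / √(1/33 + 1/105) = 2.2549

δ ≈ 2.255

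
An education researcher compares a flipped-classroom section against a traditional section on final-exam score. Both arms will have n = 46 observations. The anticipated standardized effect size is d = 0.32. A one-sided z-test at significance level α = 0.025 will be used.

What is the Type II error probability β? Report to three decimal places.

β ≈ 0.665

Noncentrality parameter: δ = d·√(n/2) = 0.32 × √(46/2) = 1.5347
One-sided α = 0.025 → critical value z_{0.025} = 1.960.
Power = P(Z > 1.960 − δ) = Φ(-0.425) = 0.3353.
Type II error: β = 1 − power = 1 − 0.3353 = 0.6647.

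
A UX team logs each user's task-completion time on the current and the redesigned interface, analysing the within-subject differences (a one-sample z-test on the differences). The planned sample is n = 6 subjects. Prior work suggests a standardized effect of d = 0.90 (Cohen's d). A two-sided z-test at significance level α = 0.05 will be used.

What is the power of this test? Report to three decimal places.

Noncentrality parameter: δ = d·√n = 0.90 × √6 = 2.2045
Two-sided α = 0.05 → critical value z_{0.025} = 1.960.
Power = Φ(δ − 1.960) + Φ(−δ − 1.960) = Φ(0.245) + Φ(-4.165) = 0.5966 + 0.0000 = 0.5966.

Power ≈ 0.597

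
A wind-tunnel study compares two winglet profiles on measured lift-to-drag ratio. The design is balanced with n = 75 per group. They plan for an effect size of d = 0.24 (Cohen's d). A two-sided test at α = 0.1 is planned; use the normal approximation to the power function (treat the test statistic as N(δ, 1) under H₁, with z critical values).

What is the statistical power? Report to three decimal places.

Noncentrality parameter: δ = d·√(n/2) = 0.24 × √(75/2) = 1.4697
Critical value for a two-sided test at α = 0.1: z_{α/2} = 1.645.
Power = Φ(δ − 1.645) + Φ(−δ − 1.645) = Φ(-0.175) + Φ(-3.115) = 0.4305 + 0.0009 = 0.4314.

Power ≈ 0.431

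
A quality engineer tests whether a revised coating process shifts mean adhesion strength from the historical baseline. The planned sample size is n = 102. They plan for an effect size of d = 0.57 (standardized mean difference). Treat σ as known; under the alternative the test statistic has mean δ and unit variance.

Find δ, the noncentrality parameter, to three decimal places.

δ ≈ 5.757

The noncentrality parameter scales effect size by the design's sample-size factor: δ = d·√n = 0.57 × √102 = 5.7567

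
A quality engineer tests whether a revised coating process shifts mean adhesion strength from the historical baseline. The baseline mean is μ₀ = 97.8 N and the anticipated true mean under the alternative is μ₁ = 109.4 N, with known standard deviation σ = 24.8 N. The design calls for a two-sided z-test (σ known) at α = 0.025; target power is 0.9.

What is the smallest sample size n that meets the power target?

n = 57

Standardized effect: d = |μ₁ − μ₀| / σ = |109.4 − 97.8| / 24.8 = 0.4677
Set Φ(δ − 2.241) = 0.9; then δ − 2.241 = Φ⁻¹(0.9) = 1.282, giving δ = 3.523.
(For δ > 0 the lower-tail rejection region contributes negligibly to power, so the one-term inversion is standard.)
δ = d·√n ⇒ n = (δ/d)² = (3.523 / 0.4677)² = 56.73.
Rounding up, n = 57.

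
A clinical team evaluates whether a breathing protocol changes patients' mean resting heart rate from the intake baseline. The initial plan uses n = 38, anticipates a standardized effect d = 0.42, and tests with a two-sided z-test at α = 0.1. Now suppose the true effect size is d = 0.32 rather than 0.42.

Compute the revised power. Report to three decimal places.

Power ≈ 0.629

With d = 0.32: δ = d·√n = 0.32 × √38 = 1.9726. Critical value z_{0.05} = 1.645.
Revised power = Φ(δ − 1.645) + Φ(−δ − 1.645) = Φ(0.328) + Φ(-3.617) = 0.6285 + 0.0001 = 0.6286.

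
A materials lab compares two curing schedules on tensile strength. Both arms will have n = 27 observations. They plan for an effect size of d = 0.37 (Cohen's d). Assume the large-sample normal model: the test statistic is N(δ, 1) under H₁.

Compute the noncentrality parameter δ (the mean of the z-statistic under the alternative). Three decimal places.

δ ≈ 1.359

δ = d·√(n/2) = 0.37 × √(27/2) = 1.3595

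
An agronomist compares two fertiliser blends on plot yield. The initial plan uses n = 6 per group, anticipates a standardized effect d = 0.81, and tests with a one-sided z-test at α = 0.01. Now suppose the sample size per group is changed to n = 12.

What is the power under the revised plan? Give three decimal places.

With n = 12 per group: δ = d·√(n/2) = 0.81 × √(12/2) = 1.9841. Critical value z_{0.01} = 2.326.
Revised power = P(Z > 2.326 − δ) = Φ(-0.342) = 0.3661.

Power ≈ 0.366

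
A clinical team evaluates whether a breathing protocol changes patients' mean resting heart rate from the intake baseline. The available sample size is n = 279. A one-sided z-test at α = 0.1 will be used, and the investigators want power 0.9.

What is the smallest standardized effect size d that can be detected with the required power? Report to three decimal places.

d ≈ 0.153

Required noncentrality: δ = z_{0.1} + z_{0.10} = 1.282 + 1.282 = 2.563.
δ = d·√n ⇒ d = δ/√n = 2.563/√279 = 0.1534.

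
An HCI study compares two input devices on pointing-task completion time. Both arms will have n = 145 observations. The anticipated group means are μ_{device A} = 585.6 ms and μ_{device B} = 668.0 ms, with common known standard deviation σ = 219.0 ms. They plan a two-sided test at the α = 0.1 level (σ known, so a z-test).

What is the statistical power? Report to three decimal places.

Standardized effect: d = |μ_{device A} − μ_{device B}| / σ = |585.6 − 668.0| / 219.0 = 0.3763
Noncentrality parameter: δ = d·√(n/2) = 0.3763 × √(145/2) = 3.2037
Two-sided α = 0.1 → critical value z_{0.05} = 1.645.
Power = Φ(δ − 1.645) + Φ(−δ − 1.645) = Φ(1.559) + Φ(-4.849) = 0.9405 + 0.0000 = 0.9405.

Power ≈ 0.940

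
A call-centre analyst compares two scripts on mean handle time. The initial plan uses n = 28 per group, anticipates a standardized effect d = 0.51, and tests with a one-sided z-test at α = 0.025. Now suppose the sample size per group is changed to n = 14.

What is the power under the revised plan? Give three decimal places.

With n = 14 per group: δ = d·√(n/2) = 0.51 × √(14/2) = 1.3493. Critical value z_{0.025} = 1.960.
Revised power = P(Z > 1.960 − δ) = Φ(-0.611) = 0.2707.

Power ≈ 0.271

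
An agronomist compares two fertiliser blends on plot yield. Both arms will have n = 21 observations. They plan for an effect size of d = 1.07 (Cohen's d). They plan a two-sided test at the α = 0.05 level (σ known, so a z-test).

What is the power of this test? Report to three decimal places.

Power ≈ 0.934

Noncentrality parameter: δ = d·√(n/2) = 1.07 × √(21/2) = 3.4672
Critical value for a two-sided test at α = 0.05: z_{α/2} = 1.960.
Power = Φ(δ − 1.960) + Φ(−δ − 1.960) = Φ(1.507) + Φ(-5.427) = 0.9341 + 0.0000 = 0.9341.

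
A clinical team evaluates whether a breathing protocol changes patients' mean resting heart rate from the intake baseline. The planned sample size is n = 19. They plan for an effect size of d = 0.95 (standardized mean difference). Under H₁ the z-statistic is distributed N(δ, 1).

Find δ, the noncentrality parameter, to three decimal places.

The noncentrality parameter scales effect size by the design's sample-size factor: δ = d·√n = 0.95 × √19 = 4.1410

δ ≈ 4.141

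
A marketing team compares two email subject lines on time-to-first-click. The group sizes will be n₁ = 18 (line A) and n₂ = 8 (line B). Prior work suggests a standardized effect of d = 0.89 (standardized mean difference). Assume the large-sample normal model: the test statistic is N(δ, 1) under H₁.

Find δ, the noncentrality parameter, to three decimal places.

The noncentrality parameter scales effect size by the design's sample-size factor: δ = d / √(1/n₁ + 1/n₂) = 0.89 / √(1/18 + 1/8) = 2.0945

δ ≈ 2.095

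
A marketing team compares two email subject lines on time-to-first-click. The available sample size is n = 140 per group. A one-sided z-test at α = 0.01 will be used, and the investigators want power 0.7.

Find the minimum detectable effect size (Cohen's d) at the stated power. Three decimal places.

Required noncentrality: δ = z_{0.01} + z_{0.30} = 2.326 + 0.524 = 2.851.
δ = d·√(n/2) ⇒ d = δ/√(n/2) = 2.851/√(140/2) = 0.3407.

d ≈ 0.341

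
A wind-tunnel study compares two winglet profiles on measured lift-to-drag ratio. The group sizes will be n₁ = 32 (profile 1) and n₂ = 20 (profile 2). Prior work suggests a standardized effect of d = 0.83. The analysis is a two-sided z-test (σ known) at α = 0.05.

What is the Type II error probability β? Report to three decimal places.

Noncentrality parameter: δ = d / √(1/n₁ + 1/n₂) = 0.83 / √(1/32 + 1/20) = 2.9118
Critical value for a two-sided test at α = 0.05: z_{α/2} = 1.960.
Power = Φ(δ − 1.960) + Φ(−δ − 1.960) = Φ(0.952) + Φ(-4.872) = 0.8294 + 0.0000 = 0.8294.
Type II error: β = 1 − power = 1 − 0.8294 = 0.1706.

β ≈ 0.171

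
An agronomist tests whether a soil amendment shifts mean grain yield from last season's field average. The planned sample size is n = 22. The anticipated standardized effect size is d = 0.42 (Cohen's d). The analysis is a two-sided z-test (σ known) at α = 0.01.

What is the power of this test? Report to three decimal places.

Noncentrality parameter: δ = d·√n = 0.42 × √22 = 1.9700
Critical value for a two-sided test at α = 0.01: z_{α/2} = 2.576.
Power = Φ(δ − 2.576) + Φ(−δ − 2.576) = Φ(-0.606) + Φ(-4.546) = 0.2723 + 0.0000 = 0.2723.

Power ≈ 0.272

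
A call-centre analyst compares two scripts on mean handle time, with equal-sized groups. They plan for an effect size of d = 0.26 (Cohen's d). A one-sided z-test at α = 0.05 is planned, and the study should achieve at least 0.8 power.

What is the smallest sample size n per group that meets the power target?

n = 183 per group

Set Φ(δ − 1.645) = 0.8; then δ − 1.645 = Φ⁻¹(0.8) = 0.842, giving δ = 2.486.
δ = d·√(n/2) ⇒ n = 2(δ/d)² = 2 × (2.486 / 0.26)² = 182.92.
Round up to the next whole unit.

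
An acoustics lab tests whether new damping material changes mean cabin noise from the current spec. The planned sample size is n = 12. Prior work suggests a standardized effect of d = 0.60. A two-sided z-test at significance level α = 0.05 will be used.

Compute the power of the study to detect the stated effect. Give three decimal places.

Noncentrality parameter: δ = d·√n = 0.60 × √12 = 2.0785
Two-sided α = 0.05 → critical value z_{0.025} = 1.960.
Power = Φ(δ − 1.960) + Φ(−δ − 1.960) = Φ(0.118) + Φ(-4.038) = 0.5472 + 0.0000 = 0.5472.

Power ≈ 0.547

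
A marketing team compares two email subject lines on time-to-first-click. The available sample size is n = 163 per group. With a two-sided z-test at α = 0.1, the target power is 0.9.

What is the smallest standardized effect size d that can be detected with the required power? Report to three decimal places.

d ≈ 0.324

Required noncentrality: δ = z_{0.05} + z_{0.10} = 1.645 + 1.282 = 2.926.
(The second rejection-region term Φ(−δ − z_{α/2}) is negligible and dropped.)
δ = d·√(n/2) ⇒ d = δ/√(n/2) = 2.926/√(163/2) = 0.3242.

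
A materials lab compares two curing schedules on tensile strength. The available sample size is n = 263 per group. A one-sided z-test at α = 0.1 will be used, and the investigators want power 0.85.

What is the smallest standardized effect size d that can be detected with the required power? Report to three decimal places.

d ≈ 0.202

Need Φ(δ − 1.282) = 0.85, so δ = 1.282 + 1.036 = 2.318.
δ = d·√(n/2) ⇒ d = δ/√(n/2) = 2.318/√(263/2) = 0.2021.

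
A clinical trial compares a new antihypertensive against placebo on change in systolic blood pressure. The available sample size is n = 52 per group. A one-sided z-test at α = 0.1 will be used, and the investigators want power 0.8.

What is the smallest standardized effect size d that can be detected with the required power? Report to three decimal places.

d ≈ 0.416

Need Φ(δ − 1.282) = 0.8, so δ = 1.282 + 0.842 = 2.123.
δ = d·√(n/2) ⇒ d = δ/√(n/2) = 2.123/√(52/2) = 0.4164.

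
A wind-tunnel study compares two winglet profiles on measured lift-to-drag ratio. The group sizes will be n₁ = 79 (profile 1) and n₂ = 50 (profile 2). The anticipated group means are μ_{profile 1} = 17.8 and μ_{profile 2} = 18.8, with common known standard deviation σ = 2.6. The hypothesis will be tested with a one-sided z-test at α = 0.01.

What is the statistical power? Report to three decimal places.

Power ≈ 0.421

Standardized effect: d = |μ_{profile 1} − μ_{profile 2}| / σ = |17.8 − 18.8| / 2.6 = 0.3846
Noncentrality parameter: δ = d / √(1/n₁ + 1/n₂) = 0.3846 / √(1/79 + 1/50) = 2.1283
One-sided α = 0.01 → critical value z_{0.01} = 2.326.
Power = Φ(δ − 2.326) = Φ(-0.198) = 0.4215.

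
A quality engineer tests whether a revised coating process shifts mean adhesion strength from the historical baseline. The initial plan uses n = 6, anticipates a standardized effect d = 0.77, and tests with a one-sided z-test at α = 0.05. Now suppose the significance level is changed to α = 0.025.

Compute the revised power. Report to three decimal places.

Power ≈ 0.471

δ = d·√n = 0.77 × √6 = 1.8861 (unchanged). New critical value: z_{0.025} = 1.960.
Revised power = P(Z > 1.960 − δ) = Φ(-0.074) = 0.4706.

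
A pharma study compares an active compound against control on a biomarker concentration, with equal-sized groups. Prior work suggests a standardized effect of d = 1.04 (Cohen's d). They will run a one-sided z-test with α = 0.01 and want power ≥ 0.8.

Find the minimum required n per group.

n = 19 per group

Set Φ(δ − 2.326) = 0.8; then δ − 2.326 = Φ⁻¹(0.8) = 0.842, giving δ = 3.168.
δ = d·√(n/2) ⇒ n = 2(δ/d)² = 2 × (3.168 / 1.04)² = 18.56.
Round up to the next whole unit.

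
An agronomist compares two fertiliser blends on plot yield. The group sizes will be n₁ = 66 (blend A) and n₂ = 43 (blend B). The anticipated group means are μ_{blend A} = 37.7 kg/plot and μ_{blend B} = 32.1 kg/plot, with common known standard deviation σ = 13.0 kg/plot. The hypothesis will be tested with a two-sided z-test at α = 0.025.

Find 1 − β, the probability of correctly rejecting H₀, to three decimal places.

Power ≈ 0.483

Standardized effect: d = |μ_{blend A} − μ_{blend B}| / σ = |37.7 − 32.1| / 13.0 = 0.4308
Noncentrality parameter: δ = d / √(1/n₁ + 1/n₂) = 0.4308 / √(1/66 + 1/43) = 2.1981
Critical value for a two-sided test at α = 0.025: z_{α/2} = 2.241.
Power = Φ(δ − 2.241) + Φ(−δ − 2.241) = Φ(-0.043) + Φ(-4.439) = 0.4827 + 0.0000 = 0.4827.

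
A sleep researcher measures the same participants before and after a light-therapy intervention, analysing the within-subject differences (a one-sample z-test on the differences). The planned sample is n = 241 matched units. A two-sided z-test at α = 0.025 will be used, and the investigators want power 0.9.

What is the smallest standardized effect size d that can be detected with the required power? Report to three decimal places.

d ≈ 0.227

Required noncentrality: δ = z_{0.0125} + z_{0.10} = 2.241 + 1.282 = 3.523.
(Lower-tail contribution to power is negligible for δ > 0.)
δ = d·√n ⇒ d = δ/√n = 3.523/√241 = 0.2269.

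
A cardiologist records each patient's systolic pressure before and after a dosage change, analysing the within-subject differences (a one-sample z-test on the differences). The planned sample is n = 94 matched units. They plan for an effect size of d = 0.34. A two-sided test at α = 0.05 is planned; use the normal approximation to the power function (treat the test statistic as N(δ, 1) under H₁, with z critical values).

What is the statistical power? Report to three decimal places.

Noncentrality parameter: δ = d·√n = 0.34 × √94 = 3.2964
Two-sided α = 0.05 → critical value z_{0.025} = 1.960.
Power = Φ(δ − 1.960) + Φ(−δ − 1.960) = Φ(1.336) + Φ(-5.256) = 0.9093 + 0.0000 = 0.9093.

Power ≈ 0.909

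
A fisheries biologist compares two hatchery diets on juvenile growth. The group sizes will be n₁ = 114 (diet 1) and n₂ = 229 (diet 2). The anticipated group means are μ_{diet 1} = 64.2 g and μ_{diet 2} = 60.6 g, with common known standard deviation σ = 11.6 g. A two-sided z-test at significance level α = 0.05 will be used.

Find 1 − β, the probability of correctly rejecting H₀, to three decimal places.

Power ≈ 0.773

Standardized effect: d = |μ_{diet 1} − μ_{diet 2}| / σ = |64.2 − 60.6| / 11.6 = 0.3103
Noncentrality parameter: δ = d / √(1/n₁ + 1/n₂) = 0.3103 / √(1/114 + 1/229) = 2.7075
Two-sided α = 0.05 → critical value z_{0.025} = 1.960.
Power = Φ(δ − 1.960) + Φ(−δ − 1.960) = Φ(0.748) + Φ(-4.667) = 0.7726 + 0.0000 = 0.7726.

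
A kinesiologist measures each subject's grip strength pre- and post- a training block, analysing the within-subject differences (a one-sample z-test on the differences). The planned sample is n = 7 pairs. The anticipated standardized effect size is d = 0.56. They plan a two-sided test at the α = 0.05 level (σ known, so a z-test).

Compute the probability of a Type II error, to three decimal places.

β ≈ 0.684

Noncentrality parameter: δ = d·√n = 0.56 × √7 = 1.4816
Critical value for a two-sided test at α = 0.05: z_{α/2} = 1.960.
Power = Φ(δ − 1.960) + Φ(−δ − 1.960) = Φ(-0.478) + Φ(-3.442) = 0.3162 + 0.0003 = 0.3165.
Type II error: β = 1 − power = 1 − 0.3165 = 0.6835.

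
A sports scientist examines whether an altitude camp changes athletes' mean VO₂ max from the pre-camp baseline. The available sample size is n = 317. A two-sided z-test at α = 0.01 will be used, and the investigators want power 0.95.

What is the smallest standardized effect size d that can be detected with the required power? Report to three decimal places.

Required noncentrality: δ = z_{0.005} + z_{0.05} = 2.576 + 1.645 = 4.221.
(The second rejection-region term Φ(−δ − z_{α/2}) is negligible and dropped.)
δ = d·√n ⇒ d = δ/√n = 4.221/√317 = 0.2371.

d ≈ 0.237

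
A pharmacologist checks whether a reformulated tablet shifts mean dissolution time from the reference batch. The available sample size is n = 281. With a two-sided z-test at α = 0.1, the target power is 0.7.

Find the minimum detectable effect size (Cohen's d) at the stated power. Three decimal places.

d ≈ 0.129

Required noncentrality: δ = z_{0.05} + z_{0.30} = 1.645 + 0.524 = 2.169.
(The second rejection-region term Φ(−δ − z_{α/2}) is negligible and dropped.)
δ = d·√n ⇒ d = δ/√n = 2.169/√281 = 0.1294.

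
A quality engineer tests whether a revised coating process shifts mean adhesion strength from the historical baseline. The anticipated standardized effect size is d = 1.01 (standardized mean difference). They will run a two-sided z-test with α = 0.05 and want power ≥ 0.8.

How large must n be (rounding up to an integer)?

Set Φ(δ − 1.960) = 0.8; then δ − 1.960 = Φ⁻¹(0.8) = 0.842, giving δ = 2.802.
(The Φ(−δ − z_{α/2}) term is vanishingly small for δ > 0 and is dropped in the standard sample-size formula.)
δ = d·√n ⇒ n = (δ/d)² = (2.802 / 1.01)² = 7.69.
Round up to the next whole unit.

n = 8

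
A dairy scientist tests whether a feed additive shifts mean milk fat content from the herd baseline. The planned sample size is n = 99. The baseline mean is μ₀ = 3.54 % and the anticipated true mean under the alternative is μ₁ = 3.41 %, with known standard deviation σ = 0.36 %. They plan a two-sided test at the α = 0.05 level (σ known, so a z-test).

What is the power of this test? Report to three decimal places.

Standardized effect: d = |μ₁ − μ₀| / σ = |3.41 − 3.54| / 0.36 = 0.3611
Noncentrality parameter: δ = d·√n = 0.3611 × √99 = 3.5930
Critical value for a two-sided test at α = 0.05: z_{α/2} = 1.960.
Power = Φ(δ − 1.960) + Φ(−δ − 1.960) = Φ(1.633) + Φ(-5.553) = 0.9488 + 0.0000 = 0.9488.

Power ≈ 0.949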